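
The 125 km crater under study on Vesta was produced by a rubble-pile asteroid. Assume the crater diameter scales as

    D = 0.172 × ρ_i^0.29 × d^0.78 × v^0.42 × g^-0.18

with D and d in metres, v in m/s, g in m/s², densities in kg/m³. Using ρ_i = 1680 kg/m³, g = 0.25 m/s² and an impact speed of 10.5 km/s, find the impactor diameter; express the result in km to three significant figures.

Rearranging for d: d = [D / (0.172 · 1680^0.29 · 10500^0.42 · 0.25^-0.18)]^(1/0.78).
D = 125000 m.
1680^0.29 = 8.617
10500^0.42 = 48.85
0.25^-0.18 = 1.283
Denominator = 0.172 × 8.617 × 48.85 × 1.283 = 92.89
D / 92.89 = 125000 / 92.89 = 1346
d = 1346^(1/0.78) = 1346^1.2821 = 10274 m

d ≈ 10.3 km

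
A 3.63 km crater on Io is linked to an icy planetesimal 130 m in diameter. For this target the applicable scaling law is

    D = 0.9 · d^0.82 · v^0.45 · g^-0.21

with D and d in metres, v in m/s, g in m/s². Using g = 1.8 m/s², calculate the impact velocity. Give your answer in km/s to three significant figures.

Rearranging for v: v = [D / (0.9 · 130^0.82 · 1.8^-0.21)]^(1/0.45).
D = 3630 m.
130^0.82 = 54.13
1.8^-0.21 = 0.8839
Denominator = 0.9 × 54.13 × 0.8839 = 43.06
D / 43.06 = 3630 / 43.06 = 84.30
v = 84.30^(1/0.45) = 84.30^2.2222 = 19036 m/s

v ≈ 19.0 km/s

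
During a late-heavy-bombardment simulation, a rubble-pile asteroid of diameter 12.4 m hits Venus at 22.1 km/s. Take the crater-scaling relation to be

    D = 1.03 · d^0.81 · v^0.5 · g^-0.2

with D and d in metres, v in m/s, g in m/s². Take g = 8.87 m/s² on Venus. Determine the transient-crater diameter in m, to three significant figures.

In SI units: v = 22100 m/s.
d^0.81 = 12.4^0.81 = 7.685
v^0.5 = 22100^0.5 = 148.7
g^-0.2 = 8.87^-0.2 = 0.6463
D = 1.03 × 7.685 × 148.7 × 0.6463 = 760.7 m

D ≈ 761 m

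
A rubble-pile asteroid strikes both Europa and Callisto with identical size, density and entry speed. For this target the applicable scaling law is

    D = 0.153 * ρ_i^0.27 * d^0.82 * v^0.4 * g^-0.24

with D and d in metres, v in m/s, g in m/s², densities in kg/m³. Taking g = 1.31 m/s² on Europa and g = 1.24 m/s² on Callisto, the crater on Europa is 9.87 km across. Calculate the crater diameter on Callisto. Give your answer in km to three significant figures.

All impactor-dependent factors cancel in the ratio, leaving D_Callisto/D_Europa = (g_Callisto/g_Europa)^-0.24.
(1.24/1.31)^-0.24 = 0.9466^-0.24 = 1.013
D_Callisto = 1.013 × 9.87 km = 10.0 km

D ≈ 10.0 km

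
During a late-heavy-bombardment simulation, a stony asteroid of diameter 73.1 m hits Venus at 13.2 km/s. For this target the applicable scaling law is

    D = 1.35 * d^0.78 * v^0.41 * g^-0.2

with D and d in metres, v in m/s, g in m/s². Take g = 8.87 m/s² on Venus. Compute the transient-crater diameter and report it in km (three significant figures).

D ≈ 1.21 km

In SI units: v = 13200 m/s.
d^0.78 = 73.1^0.78 = 28.44
v^0.41 = 13200^0.41 = 48.91
g^-0.2 = 8.87^-0.2 = 0.6463
D = 1.35 × 28.44 × 48.91 × 0.6463 = 1214 m
   = 1.214 km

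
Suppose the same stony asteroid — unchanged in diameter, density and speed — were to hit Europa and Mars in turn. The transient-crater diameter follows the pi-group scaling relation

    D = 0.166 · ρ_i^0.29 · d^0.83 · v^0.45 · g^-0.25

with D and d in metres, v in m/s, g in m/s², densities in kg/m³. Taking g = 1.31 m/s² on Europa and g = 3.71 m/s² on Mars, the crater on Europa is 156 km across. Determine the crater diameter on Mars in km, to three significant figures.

All impactor-dependent factors cancel in the ratio, leaving D_Mars/D_Europa = (g_Mars/g_Europa)^-0.25.
(3.71/1.31)^-0.25 = 2.832^-0.25 = 0.7709
D_Mars = 0.7709 × 156 km = 120 km

D ≈ 120 km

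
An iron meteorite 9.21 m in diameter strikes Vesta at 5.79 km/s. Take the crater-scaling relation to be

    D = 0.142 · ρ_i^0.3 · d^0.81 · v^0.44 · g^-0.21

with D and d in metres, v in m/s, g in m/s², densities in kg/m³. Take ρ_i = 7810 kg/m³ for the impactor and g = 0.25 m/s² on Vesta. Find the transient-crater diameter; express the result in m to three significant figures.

In SI units: v = 5790 m/s.
ρ_i^0.3 = 7810^0.3 = 14.72
d^0.81 = 9.21^0.81 = 6.040
v^0.44 = 5790^0.44 = 45.25
g^-0.21 = 0.25^-0.21 = 1.338
D = 0.142 × 14.72 × 6.040 × 45.25 × 1.338 = 764.4 m

D ≈ 764 m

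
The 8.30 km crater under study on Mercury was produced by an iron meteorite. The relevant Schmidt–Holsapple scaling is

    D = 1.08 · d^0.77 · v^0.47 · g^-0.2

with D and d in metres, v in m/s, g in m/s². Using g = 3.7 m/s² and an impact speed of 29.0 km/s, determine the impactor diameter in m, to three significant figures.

d ≈ 295 m

Rearranging for d: d = [D / (1.08 · 29000^0.47 · 3.7^-0.2)]^(1/0.77).
D = 8300 m.
29000^0.47 = 125.1
3.7^-0.2 = 0.7698
Denominator = 1.08 × 125.1 × 0.7698 = 104.0
D / 104.0 = 8300 / 104.0 = 79.81
d = 79.81^(1/0.77) = 79.81^1.2987 = 295.3 m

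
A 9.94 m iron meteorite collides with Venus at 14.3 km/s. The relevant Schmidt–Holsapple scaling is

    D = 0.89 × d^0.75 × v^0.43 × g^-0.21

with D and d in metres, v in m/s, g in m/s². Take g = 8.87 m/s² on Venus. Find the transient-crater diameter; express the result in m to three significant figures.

In SI units: v = 14300 m/s.
d^0.75 = 9.94^0.75 = 5.598
v^0.43 = 14300^0.43 = 61.21
g^-0.21 = 8.87^-0.21 = 0.6323
D = 0.89 × 5.598 × 61.21 × 0.6323 = 192.8 m

D ≈ 193 m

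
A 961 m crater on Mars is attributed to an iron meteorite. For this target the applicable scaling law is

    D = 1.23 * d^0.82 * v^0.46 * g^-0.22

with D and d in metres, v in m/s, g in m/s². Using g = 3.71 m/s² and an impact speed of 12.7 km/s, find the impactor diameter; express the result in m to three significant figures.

d ≈ 23.9 m

Rearranging for d: d = [D / (1.23 · 12700^0.46 · 3.71^-0.22)]^(1/0.82).
12700^0.46 = 77.22
3.71^-0.22 = 0.7494
Denominator = 1.23 × 77.22 × 0.7494 = 71.18
D / 71.18 = 961 / 71.18 = 13.50
d = 13.50^(1/0.82) = 13.50^1.2195 = 23.90 m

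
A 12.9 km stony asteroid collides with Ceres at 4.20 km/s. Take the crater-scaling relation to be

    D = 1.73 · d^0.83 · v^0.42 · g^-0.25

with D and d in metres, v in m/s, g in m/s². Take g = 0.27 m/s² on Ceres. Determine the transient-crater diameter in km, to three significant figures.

D ≈ 206 km

In SI units: d = 12900 m, v = 4200 m/s.
d^0.83 = 12900^0.83 = 2581
v^0.42 = 4200^0.42 = 33.25
g^-0.25 = 0.27^-0.25 = 1.387
D = 1.73 × 2581 × 33.25 × 1.387 = 2.059 × 10^5 m
   = 205.9 km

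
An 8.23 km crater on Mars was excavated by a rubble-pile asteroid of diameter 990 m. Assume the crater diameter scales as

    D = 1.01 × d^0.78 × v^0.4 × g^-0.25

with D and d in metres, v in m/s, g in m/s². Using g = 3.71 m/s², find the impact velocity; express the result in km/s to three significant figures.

v ≈ 19.6 km/s

Rearranging for v: v = [D / (1.01 · 990^0.78 · 3.71^-0.25)]^(1/0.4).
D = 8230 m.
990^0.78 = 217.1
3.71^-0.25 = 0.7205
Denominator = 1.01 × 217.1 × 0.7205 = 158.0
D / 158.0 = 8230 / 158.0 = 52.09
v = 52.09^(1/0.4) = 52.09^2.5 = 19583 m/s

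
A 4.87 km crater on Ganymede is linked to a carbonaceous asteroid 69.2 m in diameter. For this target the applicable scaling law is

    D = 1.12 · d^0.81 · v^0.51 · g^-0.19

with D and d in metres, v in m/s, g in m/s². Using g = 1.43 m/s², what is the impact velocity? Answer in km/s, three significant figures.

Rearranging for v: v = [D / (1.12 · 69.2^0.81 · 1.43^-0.19)]^(1/0.51).
D = 4870 m.
69.2^0.81 = 30.94
1.43^-0.19 = 0.9343
Denominator = 1.12 × 30.94 × 0.9343 = 32.38
D / 32.38 = 4870 / 32.38 = 150.4
v = 150.4^(1/0.51) = 150.4^1.9608 = 18584 m/s

v ≈ 18.6 km/s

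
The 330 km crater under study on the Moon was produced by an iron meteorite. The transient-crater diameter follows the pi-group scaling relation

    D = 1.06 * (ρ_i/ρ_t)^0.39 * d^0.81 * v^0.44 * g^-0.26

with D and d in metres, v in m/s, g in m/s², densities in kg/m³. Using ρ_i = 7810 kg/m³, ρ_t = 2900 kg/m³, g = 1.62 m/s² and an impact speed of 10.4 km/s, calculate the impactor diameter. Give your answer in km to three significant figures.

Rearranging for d: d = [D / (1.06 · (7810/2900)^0.39 · 10400^0.44 · 1.62^-0.26)]^(1/0.81).
D = 330000 m.
(7810/2900)^0.39 = 1.472
10400^0.44 = 58.55
1.62^-0.26 = 0.8821
Denominator = 1.06 × 1.472 × 58.55 × 0.8821 = 80.59
D / 80.59 = 330000 / 80.59 = 4095
d = 4095^(1/0.81) = 4095^1.2346 = 28820 m

d ≈ 28.8 km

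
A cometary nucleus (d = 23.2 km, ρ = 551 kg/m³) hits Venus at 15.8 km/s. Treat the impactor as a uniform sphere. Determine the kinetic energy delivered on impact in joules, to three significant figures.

d = 23200 m; v = 15800 m/s.
Mass m = (π/6) ρ d³ = (π/6) × 551 × (23200)³ = 3.603 × 10^15 kg
E = ½ m v² = 0.5 × 3.603 × 10^15 × (15800)² = 4.497 × 10^23 J

E ≈ 4.50 × 10^23 J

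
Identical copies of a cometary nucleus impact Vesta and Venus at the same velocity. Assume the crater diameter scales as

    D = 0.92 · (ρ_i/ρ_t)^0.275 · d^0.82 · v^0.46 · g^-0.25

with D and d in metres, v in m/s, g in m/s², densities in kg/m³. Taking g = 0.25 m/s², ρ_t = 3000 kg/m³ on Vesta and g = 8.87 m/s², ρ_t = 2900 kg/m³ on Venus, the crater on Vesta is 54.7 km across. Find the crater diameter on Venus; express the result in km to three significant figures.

The impactor-only factors (d, v, ρ_i) cancel in the ratio, leaving D_Venus/D_Vesta = (g_Venus/g_Vesta)^-0.25 · (ρ_t,Vesta/ρ_t,Venus)^0.275.
(8.87/0.25)^-0.25 = 35.48^-0.25 = 0.4097
(3000/2900)^0.275 = 1.034^0.275 = 1.009
Ratio = 0.4097 × 1.009 = 0.4134
D_Venus = 0.4134 × 54.7 km = 22.6 km

D ≈ 22.6 km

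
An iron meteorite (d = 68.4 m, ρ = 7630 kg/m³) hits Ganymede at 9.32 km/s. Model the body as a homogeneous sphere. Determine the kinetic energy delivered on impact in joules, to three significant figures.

v = 9320 m/s.
Mass m = (π/6) ρ d³ = (π/6) × 7630 × (68.4)³ = 1.278 × 10^9 kg
E = ½ m v² = 0.5 × 1.278 × 10^9 × (9320)² = 5.551 × 10^16 J

E ≈ 5.55 × 10^16 J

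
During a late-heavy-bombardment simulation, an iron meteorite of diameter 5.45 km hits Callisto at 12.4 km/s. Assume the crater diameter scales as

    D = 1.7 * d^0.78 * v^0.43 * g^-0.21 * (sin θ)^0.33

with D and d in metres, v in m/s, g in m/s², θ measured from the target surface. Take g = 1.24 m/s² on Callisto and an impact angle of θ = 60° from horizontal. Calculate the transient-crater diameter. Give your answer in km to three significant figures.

In SI units: d = 5450 m, v = 12400 m/s.
d^0.78 = 5450^0.78 = 821.1
v^0.43 = 12400^0.43 = 57.57
g^-0.21 = 1.24^-0.21 = 0.9558
(sin 60°)^0.33 = 0.8660^0.33 = 0.9536
D = 1.7 × 821.1 × 57.57 × 0.9558 × 0.9536 = 73244 m
   = 73.24 km

D ≈ 73.2 km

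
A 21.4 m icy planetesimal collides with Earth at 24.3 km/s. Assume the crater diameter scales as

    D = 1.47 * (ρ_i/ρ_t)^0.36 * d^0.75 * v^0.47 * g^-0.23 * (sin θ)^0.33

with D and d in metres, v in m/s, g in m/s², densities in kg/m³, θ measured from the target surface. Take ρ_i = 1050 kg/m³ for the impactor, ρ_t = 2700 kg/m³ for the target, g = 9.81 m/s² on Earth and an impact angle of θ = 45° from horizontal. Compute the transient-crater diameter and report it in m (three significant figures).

D ≈ 632 m

In SI units: v = 24300 m/s.
(ρ_i/ρ_t)^0.36 = (1050/2700)^0.36 = 0.7118
d^0.75 = 21.4^0.75 = 9.950
v^0.47 = 24300^0.47 = 115.1
g^-0.23 = 9.81^-0.23 = 0.5914
(sin 45°)^0.33 = 0.7071^0.33 = 0.8919
D = 1.47 × 0.7118 × 9.950 × 115.1 × 0.5914 × 0.8919 = 632.1 m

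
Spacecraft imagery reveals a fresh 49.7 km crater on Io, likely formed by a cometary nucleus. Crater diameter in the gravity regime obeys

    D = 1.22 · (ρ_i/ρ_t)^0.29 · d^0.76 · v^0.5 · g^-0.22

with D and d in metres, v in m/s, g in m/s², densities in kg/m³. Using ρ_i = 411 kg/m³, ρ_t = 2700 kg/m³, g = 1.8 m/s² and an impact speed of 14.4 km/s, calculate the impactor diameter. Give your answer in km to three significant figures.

Rearranging for d: d = [D / (1.22 · (411/2700)^0.29 · 14400^0.5 · 1.8^-0.22)]^(1/0.76).
D = 49700 m.
(411/2700)^0.29 = 0.5793
14400^0.5 = 120.0
1.8^-0.22 = 0.8787
Denominator = 1.22 × 0.5793 × 120.0 × 0.8787 = 74.52
D / 74.52 = 49700 / 74.52 = 666.9
d = 666.9^(1/0.76) = 666.9^1.3158 = 5199 m

d ≈ 5.20 km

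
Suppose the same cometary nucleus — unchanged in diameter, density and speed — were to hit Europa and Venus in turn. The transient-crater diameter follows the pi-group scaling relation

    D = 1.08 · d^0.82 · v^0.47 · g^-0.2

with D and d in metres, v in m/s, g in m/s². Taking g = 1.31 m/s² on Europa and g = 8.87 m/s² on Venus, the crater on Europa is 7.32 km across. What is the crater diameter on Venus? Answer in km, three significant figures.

D ≈ 4.99 km

All impactor-dependent factors cancel in the ratio, leaving D_Venus/D_Europa = (g_Venus/g_Europa)^-0.2.
(8.87/1.31)^-0.2 = 6.771^-0.2 = 0.6821
D_Venus = 0.6821 × 7.32 km = 4.99 km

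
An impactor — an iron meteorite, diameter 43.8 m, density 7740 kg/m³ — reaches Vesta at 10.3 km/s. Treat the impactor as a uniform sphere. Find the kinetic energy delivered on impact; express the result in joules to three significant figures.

v = 10300 m/s.
Mass m = (π/6) ρ d³ = (π/6) × 7740 × (43.8)³ = 3.405 × 10^8 kg
E = ½ m v² = 0.5 × 3.405 × 10^8 × (10300)² = 1.806 × 10^16 J

E ≈ 1.81 × 10^16 J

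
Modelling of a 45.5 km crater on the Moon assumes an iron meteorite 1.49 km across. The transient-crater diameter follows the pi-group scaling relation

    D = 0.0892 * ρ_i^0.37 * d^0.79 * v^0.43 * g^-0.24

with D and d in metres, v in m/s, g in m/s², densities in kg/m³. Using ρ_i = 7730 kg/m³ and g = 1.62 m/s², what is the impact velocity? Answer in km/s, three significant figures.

Rearranging for v: v = [D / (0.0892 · 7730^0.37 · 1490^0.79 · 1.62^-0.24)]^(1/0.43).
D = 45500 m.
7730^0.37 = 27.46
1490^0.79 = 321.2
1.62^-0.24 = 0.8907
Denominator = 0.0892 × 27.46 × 321.2 × 0.8907 = 700.8
D / 700.8 = 45500 / 700.8 = 64.93
v = 64.93^(1/0.43) = 64.93^2.3256 = 16407 m/s

v ≈ 16.4 km/s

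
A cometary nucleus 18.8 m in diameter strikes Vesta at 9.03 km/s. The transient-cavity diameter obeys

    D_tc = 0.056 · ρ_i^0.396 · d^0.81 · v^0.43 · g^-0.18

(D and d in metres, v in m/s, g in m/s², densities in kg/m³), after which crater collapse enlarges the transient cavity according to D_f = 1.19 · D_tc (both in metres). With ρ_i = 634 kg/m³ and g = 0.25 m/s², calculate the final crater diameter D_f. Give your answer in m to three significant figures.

D_f ≈ 595 m

v = 9030 m/s.
ρ_i^0.396 = 634^0.396 = 12.87
d^0.81 = 18.8^0.81 = 10.77
v^0.43 = 9030^0.43 = 50.23
g^-0.18 = 0.25^-0.18 = 1.283
D_tc = 0.056 × 12.87 × 10.77 × 50.23 × 1.283 = 500.2 m
D_f = 1.19 × 500.2 = 595.2 m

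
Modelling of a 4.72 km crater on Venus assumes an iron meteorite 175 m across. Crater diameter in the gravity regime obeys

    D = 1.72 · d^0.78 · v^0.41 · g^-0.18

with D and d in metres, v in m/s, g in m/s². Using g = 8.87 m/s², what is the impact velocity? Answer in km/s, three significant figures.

v ≈ 34.3 km/s

Rearranging for v: v = [D / (1.72 · 175^0.78 · 8.87^-0.18)]^(1/0.41).
D = 4720 m.
175^0.78 = 56.18
8.87^-0.18 = 0.6751
Denominator = 1.72 × 56.18 × 0.6751 = 65.23
D / 65.23 = 4720 / 65.23 = 72.36
v = 72.36^(1/0.41) = 72.36^2.439 = 34302 m/s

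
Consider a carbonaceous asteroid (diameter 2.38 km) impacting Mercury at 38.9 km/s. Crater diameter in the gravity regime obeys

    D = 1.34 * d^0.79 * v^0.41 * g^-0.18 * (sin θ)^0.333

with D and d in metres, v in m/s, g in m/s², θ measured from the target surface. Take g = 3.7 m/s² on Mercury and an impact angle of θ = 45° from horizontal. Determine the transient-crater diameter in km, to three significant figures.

In SI units: d = 2380 m, v = 38900 m/s.
d^0.79 = 2380^0.79 = 465.0
v^0.41 = 38900^0.41 = 76.19
g^-0.18 = 3.7^-0.18 = 0.7902
(sin 45°)^0.333 = 0.7071^0.333 = 0.8910
D = 1.34 × 465.0 × 76.19 × 0.7902 × 0.8910 = 33425 m
   = 33.42 km

D ≈ 33.4 km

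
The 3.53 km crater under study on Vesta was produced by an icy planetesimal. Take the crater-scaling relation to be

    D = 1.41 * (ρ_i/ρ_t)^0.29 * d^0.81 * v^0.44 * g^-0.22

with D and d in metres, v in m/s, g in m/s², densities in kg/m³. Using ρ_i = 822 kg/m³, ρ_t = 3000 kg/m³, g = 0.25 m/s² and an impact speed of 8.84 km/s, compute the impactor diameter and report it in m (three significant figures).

Rearranging for d: d = [D / (1.41 · (822/3000)^0.29 · 8840^0.44 · 0.25^-0.22)]^(1/0.81).
D = 3530 m.
(822/3000)^0.29 = 0.6870
8840^0.44 = 54.51
0.25^-0.22 = 1.357
Denominator = 1.41 × 0.6870 × 54.51 × 1.357 = 71.65
D / 71.65 = 3530 / 71.65 = 49.27
d = 49.27^(1/0.81) = 49.27^1.2346 = 122.9 m

d ≈ 123 m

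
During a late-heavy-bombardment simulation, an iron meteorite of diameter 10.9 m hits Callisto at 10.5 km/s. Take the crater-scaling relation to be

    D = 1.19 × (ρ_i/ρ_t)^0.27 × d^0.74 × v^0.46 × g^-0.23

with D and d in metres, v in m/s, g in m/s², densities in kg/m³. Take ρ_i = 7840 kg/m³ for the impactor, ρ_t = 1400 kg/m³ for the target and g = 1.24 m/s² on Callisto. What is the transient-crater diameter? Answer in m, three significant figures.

In SI units: v = 10500 m/s.
(ρ_i/ρ_t)^0.27 = (7840/1400)^0.27 = 1.592
d^0.74 = 10.9^0.74 = 5.857
v^0.46 = 10500^0.46 = 70.75
g^-0.23 = 1.24^-0.23 = 0.9517
D = 1.19 × 1.592 × 5.857 × 70.75 × 0.9517 = 747.1 m

D ≈ 747 m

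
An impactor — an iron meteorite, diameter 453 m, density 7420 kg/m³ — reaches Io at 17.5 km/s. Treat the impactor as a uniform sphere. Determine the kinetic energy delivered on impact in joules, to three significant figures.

E ≈ 5.53 × 10^19 J

v = 17500 m/s.
Mass m = (π/6) ρ d³ = (π/6) × 7420 × (453)³ = 3.612 × 10^11 kg
E = ½ m v² = 0.5 × 3.612 × 10^11 × (17500)² = 5.531 × 10^19 J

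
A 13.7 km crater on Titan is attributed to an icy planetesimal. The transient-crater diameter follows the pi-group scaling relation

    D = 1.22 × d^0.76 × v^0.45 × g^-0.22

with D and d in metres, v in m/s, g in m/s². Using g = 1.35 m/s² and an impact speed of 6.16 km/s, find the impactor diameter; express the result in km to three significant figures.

Rearranging for d: d = [D / (1.22 · 6160^0.45 · 1.35^-0.22)]^(1/0.76).
D = 13700 m.
6160^0.45 = 50.74
1.35^-0.22 = 0.9361
Denominator = 1.22 × 50.74 × 0.9361 = 57.95
D / 57.95 = 13700 / 57.95 = 236.4
d = 236.4^(1/0.76) = 236.4^1.3158 = 1328 m

d ≈ 1.33 km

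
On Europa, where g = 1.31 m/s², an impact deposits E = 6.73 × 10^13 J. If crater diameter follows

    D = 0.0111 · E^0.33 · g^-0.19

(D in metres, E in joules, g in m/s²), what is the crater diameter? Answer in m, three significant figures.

E^0.33 = (6.73 × 10^13)^0.33 = 3.658 × 10^4
g^-0.19 = 1.31^-0.19 = 0.9500
D = 0.0111 × 3.658 × 10^4 × 0.9500 = 385.7 m

D ≈ 386 m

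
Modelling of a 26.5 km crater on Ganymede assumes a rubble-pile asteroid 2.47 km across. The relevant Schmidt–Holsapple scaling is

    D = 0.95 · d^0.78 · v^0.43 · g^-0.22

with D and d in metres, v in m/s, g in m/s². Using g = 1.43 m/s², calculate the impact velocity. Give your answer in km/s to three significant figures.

Rearranging for v: v = [D / (0.95 · 2470^0.78 · 1.43^-0.22)]^(1/0.43).
D = 26500 m.
2470^0.78 = 442.9
1.43^-0.22 = 0.9243
Denominator = 0.95 × 442.9 × 0.9243 = 388.9
D / 388.9 = 26500 / 388.9 = 68.14
v = 68.14^(1/0.43) = 68.14^2.3256 = 18355 m/s

v ≈ 18.4 km/s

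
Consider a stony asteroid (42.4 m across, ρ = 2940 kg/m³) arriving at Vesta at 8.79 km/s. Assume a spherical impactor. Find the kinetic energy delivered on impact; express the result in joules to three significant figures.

E ≈ 4.53 × 10^15 J

v = 8790 m/s.
Mass m = (π/6) ρ d³ = (π/6) × 2940 × (42.4)³ = 1.173 × 10^8 kg
E = ½ m v² = 0.5 × 1.173 × 10^8 × (8790)² = 4.532 × 10^15 J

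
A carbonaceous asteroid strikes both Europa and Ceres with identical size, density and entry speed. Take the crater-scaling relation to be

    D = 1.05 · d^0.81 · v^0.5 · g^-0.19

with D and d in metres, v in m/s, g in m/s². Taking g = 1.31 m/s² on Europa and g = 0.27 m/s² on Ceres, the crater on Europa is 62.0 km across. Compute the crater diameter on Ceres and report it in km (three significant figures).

D ≈ 83.7 km

All impactor-dependent factors cancel in the ratio, leaving D_Ceres/D_Europa = (g_Ceres/g_Europa)^-0.19.
(0.27/1.31)^-0.19 = 0.2061^-0.19 = 1.350
D_Ceres = 1.350 × 62.0 km = 83.7 km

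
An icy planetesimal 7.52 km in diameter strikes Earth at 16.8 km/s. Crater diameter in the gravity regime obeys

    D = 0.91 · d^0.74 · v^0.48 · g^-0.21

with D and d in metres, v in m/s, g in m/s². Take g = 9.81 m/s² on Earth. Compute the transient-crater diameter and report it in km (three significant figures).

In SI units: d = 7520 m, v = 16800 m/s.
d^0.74 = 7520^0.74 = 738.6
v^0.48 = 16800^0.48 = 106.7
g^-0.21 = 9.81^-0.21 = 0.6191
D = 0.91 × 738.6 × 106.7 × 0.6191 = 44399 m
   = 44.40 km

D ≈ 44.4 km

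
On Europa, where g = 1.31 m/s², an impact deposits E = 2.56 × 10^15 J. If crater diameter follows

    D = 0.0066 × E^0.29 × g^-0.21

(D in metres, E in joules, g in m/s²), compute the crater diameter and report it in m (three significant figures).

E^0.29 = (2.56 × 10^15)^0.29 = 2.940 × 10^4
g^-0.21 = 1.31^-0.21 = 0.9449
D = 0.0066 × 2.940 × 10^4 × 0.9449 = 183.3 m

D ≈ 183 m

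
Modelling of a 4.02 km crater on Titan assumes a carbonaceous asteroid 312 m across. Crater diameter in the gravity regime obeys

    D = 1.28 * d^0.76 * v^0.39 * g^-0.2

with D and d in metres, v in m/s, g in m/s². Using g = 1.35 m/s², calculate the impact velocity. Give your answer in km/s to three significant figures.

Rearranging for v: v = [D / (1.28 · 312^0.76 · 1.35^-0.2)]^(1/0.39).
D = 4020 m.
312^0.76 = 78.62
1.35^-0.2 = 0.9417
Denominator = 1.28 × 78.62 × 0.9417 = 94.77
D / 94.77 = 4020 / 94.77 = 42.42
v = 42.42^(1/0.39) = 42.42^2.5641 = 14902 m/s

v ≈ 14.9 km/s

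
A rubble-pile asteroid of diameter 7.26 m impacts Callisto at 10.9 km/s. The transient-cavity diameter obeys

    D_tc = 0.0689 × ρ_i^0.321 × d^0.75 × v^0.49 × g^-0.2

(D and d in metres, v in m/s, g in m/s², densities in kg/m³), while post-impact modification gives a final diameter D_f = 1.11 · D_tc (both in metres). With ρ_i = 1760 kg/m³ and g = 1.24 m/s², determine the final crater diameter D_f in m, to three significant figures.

D_f ≈ 339 m

v = 10900 m/s.
ρ_i^0.321 = 1760^0.321 = 11.01
d^0.75 = 7.26^0.75 = 4.423
v^0.49 = 10900^0.49 = 95.13
g^-0.2 = 1.24^-0.2 = 0.9579
D_tc = 0.0689 × 11.01 × 4.423 × 95.13 × 0.9579 = 305.7 m
D_f = 1.11 × 305.7 = 339.3 m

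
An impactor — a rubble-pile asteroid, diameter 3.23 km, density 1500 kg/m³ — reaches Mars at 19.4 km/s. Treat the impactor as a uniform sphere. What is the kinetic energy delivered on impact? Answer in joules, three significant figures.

E ≈ 4.98 × 10^21 J

d = 3230 m; v = 19400 m/s.
Mass m = (π/6) ρ d³ = (π/6) × 1500 × (3230)³ = 2.647 × 10^13 kg
E = ½ m v² = 0.5 × 2.647 × 10^13 × (19400)² = 4.981 × 10^21 J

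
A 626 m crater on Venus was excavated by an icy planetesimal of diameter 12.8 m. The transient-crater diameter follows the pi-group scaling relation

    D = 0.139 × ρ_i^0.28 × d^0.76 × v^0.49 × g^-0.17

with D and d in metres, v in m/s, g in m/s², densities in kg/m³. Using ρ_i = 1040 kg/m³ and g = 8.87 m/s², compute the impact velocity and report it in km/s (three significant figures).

v ≈ 22.1 km/s

Rearranging for v: v = [D / (0.139 · 1040^0.28 · 12.8^0.76 · 8.87^-0.17)]^(1/0.49).
1040^0.28 = 6.995
12.8^0.76 = 6.942
8.87^-0.17 = 0.6900
Denominator = 0.139 × 6.995 × 6.942 × 0.6900 = 4.657
D / 4.657 = 626 / 4.657 = 134.4
v = 134.4^(1/0.49) = 134.4^2.0408 = 22062 m/s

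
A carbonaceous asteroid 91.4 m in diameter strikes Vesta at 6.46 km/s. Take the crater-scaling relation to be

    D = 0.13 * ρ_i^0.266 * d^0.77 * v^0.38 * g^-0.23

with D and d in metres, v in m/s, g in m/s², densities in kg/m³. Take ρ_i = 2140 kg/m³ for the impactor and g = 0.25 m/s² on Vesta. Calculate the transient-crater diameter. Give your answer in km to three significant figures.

In SI units: v = 6460 m/s.
ρ_i^0.266 = 2140^0.266 = 7.689
d^0.77 = 91.4^0.77 = 32.35
v^0.38 = 6460^0.38 = 28.05
g^-0.23 = 0.25^-0.23 = 1.376
D = 0.13 × 7.689 × 32.35 × 28.05 × 1.376 = 1248 m
   = 1.248 km

D ≈ 1.25 km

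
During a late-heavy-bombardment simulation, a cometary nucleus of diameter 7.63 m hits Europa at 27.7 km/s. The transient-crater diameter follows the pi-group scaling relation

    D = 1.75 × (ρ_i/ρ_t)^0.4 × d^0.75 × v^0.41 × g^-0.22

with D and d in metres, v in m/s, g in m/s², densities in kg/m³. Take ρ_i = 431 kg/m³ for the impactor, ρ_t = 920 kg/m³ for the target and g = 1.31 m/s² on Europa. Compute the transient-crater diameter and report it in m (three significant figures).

D ≈ 371 m

In SI units: v = 27700 m/s.
(ρ_i/ρ_t)^0.4 = (431/920)^0.4 = 0.7384
d^0.75 = 7.63^0.75 = 4.591
v^0.41 = 27700^0.41 = 66.29
g^-0.22 = 1.31^-0.22 = 0.9423
D = 1.75 × 0.7384 × 4.591 × 66.29 × 0.9423 = 370.6 m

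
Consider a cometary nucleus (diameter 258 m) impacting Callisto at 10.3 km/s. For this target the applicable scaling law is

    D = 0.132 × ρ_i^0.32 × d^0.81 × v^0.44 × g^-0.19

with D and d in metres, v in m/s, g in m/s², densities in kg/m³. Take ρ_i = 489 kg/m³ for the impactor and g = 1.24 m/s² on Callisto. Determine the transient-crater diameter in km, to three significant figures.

In SI units: v = 10300 m/s.
ρ_i^0.32 = 489^0.32 = 7.254
d^0.81 = 258^0.81 = 89.83
v^0.44 = 10300^0.44 = 58.30
g^-0.19 = 1.24^-0.19 = 0.9600
D = 0.132 × 7.254 × 89.83 × 58.30 × 0.9600 = 4814 m
   = 4.814 km

D ≈ 4.81 km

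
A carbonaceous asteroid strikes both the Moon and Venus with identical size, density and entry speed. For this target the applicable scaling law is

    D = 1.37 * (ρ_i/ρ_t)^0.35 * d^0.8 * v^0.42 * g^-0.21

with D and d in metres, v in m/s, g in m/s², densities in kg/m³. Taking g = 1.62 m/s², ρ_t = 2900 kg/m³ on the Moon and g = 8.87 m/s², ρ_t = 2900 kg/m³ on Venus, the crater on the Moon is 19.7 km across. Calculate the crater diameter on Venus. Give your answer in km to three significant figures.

D ≈ 13.8 km

The impactor-only factors (d, v, ρ_i) cancel in the ratio, leaving D_Venus/D_Moon = (g_Venus/g_Moon)^-0.21 · (ρ_t,Moon/ρ_t,Venus)^0.35.
(8.87/1.62)^-0.21 = 5.475^-0.21 = 0.6997
(2900/2900)^0.35 = 1.000^0.35 = 1.000
Ratio = 0.6997 × 1.000 = 0.6997
D_Venus = 0.6997 × 19.7 km = 13.8 km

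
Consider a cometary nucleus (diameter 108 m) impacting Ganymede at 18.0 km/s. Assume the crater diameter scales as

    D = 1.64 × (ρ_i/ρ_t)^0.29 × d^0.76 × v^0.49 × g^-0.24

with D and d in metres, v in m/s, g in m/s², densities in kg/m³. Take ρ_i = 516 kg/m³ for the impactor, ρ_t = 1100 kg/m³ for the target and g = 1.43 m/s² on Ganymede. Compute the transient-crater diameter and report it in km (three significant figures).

In SI units: v = 18000 m/s.
(ρ_i/ρ_t)^0.29 = (516/1100)^0.29 = 0.8029
d^0.76 = 108^0.76 = 35.11
v^0.49 = 18000^0.49 = 121.6
g^-0.24 = 1.43^-0.24 = 0.9177
D = 1.64 × 0.8029 × 35.11 × 121.6 × 0.9177 = 5159 m
   = 5.159 km

D ≈ 5.16 km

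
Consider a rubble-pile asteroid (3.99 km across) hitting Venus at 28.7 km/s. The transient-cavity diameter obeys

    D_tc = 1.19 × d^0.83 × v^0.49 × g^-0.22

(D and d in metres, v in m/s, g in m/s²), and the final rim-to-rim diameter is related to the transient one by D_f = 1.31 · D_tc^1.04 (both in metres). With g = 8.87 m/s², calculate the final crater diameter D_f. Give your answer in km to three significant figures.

D_f ≈ 229 km

In SI: d = 3990 m, v = 28700 m/s.
d^0.83 = 3990^0.83 = 974.6
v^0.49 = 28700^0.49 = 152.9
g^-0.22 = 8.87^-0.22 = 0.6187
D_tc = 1.19 × 974.6 × 152.9 × 0.6187 = 1.097 × 10^5 m
D_f = 1.31 × (1.097 × 10^5)^1.04 = 2.286 × 10^5 m
     = 228.6 km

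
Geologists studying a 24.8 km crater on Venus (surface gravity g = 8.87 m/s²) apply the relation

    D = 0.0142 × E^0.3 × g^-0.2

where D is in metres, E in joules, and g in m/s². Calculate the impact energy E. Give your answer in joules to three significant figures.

Rearranging: E = [D / (0.0142 · g^-0.2)]^(1/0.3).
D = 24800 m.
g^-0.2 = 8.87^-0.2 = 0.6463
D / (0.0142 × 0.6463) = 24800 / (9.177 × 10^-3) = 2.702 × 10^6
E = (2.702 × 10^6)^3.3333 = 2.746 × 10^21 J

E ≈ 2.75 × 10^21 J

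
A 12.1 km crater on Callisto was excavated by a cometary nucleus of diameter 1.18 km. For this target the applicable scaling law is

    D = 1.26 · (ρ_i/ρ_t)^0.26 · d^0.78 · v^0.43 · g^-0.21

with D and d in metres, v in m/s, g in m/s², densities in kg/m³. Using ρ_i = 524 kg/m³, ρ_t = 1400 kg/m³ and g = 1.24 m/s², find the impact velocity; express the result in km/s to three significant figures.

v ≈ 9.84 km/s

Rearranging for v: v = [D / (1.26 · (524/1400)^0.26 · 1180^0.78 · 1.24^-0.21)]^(1/0.43).
D = 12100 m.
(524/1400)^0.26 = 0.7745
1180^0.78 = 248.9
1.24^-0.21 = 0.9558
Denominator = 1.26 × 0.7745 × 248.9 × 0.9558 = 232.2
D / 232.2 = 12100 / 232.2 = 52.11
v = 52.11^(1/0.43) = 52.11^2.3256 = 9837 m/s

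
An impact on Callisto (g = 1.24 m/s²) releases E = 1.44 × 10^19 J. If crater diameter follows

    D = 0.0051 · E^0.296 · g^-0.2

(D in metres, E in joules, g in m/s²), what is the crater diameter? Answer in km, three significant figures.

D ≈ 2.29 km

E^0.296 = (1.44 × 10^19)^0.296 = 4.687 × 10^5
g^-0.2 = 1.24^-0.2 = 0.9579
D = 0.0051 × 4.687 × 10^5 × 0.9579 = 2290 m
   = 2.290 km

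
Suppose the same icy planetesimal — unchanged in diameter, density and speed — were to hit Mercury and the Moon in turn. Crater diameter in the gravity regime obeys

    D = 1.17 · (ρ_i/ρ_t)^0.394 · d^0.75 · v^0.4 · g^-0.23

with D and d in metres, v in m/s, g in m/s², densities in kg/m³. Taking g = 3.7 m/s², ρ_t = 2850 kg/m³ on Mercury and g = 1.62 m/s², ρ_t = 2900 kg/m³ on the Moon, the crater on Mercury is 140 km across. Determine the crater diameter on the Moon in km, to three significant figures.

The impactor-only factors (d, v, ρ_i) cancel in the ratio, leaving D_Moon/D_Mercury = (g_Moon/g_Mercury)^-0.23 · (ρ_t,Mercury/ρ_t,Moon)^0.394.
(1.62/3.7)^-0.23 = 0.4378^-0.23 = 1.209
(2850/2900)^0.394 = 0.9828^0.394 = 0.9932
Ratio = 1.209 × 0.9932 = 1.201
D_Moon = 1.201 × 140 km = 168 km

D ≈ 168 km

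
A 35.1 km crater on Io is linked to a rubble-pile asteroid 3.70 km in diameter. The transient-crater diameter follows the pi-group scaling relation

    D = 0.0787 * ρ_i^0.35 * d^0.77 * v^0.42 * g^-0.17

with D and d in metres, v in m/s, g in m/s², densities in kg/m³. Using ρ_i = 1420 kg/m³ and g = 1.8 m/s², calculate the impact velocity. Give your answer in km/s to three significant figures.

v ≈ 24.3 km/s

Rearranging for v: v = [D / (0.0787 · 1420^0.35 · 3700^0.77 · 1.8^-0.17)]^(1/0.42).
D = 35100 m.
1420^0.35 = 12.69
3700^0.77 = 559.1
1.8^-0.17 = 0.9049
Denominator = 0.0787 × 12.69 × 559.1 × 0.9049 = 505.3
D / 505.3 = 35100 / 505.3 = 69.46
v = 69.46^(1/0.42) = 69.46^2.381 = 24276 m/s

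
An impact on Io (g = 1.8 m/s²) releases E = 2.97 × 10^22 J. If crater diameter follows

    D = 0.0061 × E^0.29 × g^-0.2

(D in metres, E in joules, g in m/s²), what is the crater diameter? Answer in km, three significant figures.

E^0.29 = (2.97 × 10^22)^0.29 = 3.289 × 10^6
g^-0.2 = 1.8^-0.2 = 0.8891
D = 0.0061 × 3.289 × 10^6 × 0.8891 = 17838 m
   = 17.84 km

D ≈ 17.8 km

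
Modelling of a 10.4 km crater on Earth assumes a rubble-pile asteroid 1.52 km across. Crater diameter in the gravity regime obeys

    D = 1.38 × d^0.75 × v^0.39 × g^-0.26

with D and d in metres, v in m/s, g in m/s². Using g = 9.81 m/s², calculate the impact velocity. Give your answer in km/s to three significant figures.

v ≈ 30.5 km/s

Rearranging for v: v = [D / (1.38 · 1520^0.75 · 9.81^-0.26)]^(1/0.39).
D = 10400 m.
1520^0.75 = 243.4
9.81^-0.26 = 0.5523
Denominator = 1.38 × 243.4 × 0.5523 = 185.5
D / 185.5 = 10400 / 185.5 = 56.06
v = 56.06^(1/0.39) = 56.06^2.5641 = 30459 m/s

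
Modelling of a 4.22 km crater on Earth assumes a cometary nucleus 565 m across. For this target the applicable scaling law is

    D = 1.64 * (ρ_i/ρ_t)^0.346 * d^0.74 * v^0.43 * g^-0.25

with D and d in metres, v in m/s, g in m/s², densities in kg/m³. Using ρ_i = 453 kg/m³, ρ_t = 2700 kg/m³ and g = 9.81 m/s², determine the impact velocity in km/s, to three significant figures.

v ≈ 24.9 km/s

Rearranging for v: v = [D / (1.64 · (453/2700)^0.346 · 565^0.74 · 9.81^-0.25)]^(1/0.43).
D = 4220 m.
(453/2700)^0.346 = 0.5392
565^0.74 = 108.8
9.81^-0.25 = 0.5650
Denominator = 1.64 × 0.5392 × 108.8 × 0.5650 = 54.36
D / 54.36 = 4220 / 54.36 = 77.63
v = 77.63^(1/0.43) = 77.63^2.3256 = 24857 m/s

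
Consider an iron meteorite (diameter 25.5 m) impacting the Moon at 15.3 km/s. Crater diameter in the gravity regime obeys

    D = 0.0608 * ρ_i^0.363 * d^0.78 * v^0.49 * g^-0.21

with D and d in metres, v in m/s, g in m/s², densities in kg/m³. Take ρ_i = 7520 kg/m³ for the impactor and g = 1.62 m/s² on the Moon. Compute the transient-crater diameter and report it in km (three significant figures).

In SI units: v = 15300 m/s.
ρ_i^0.363 = 7520^0.363 = 25.53
d^0.78 = 25.5^0.78 = 12.51
v^0.49 = 15300^0.49 = 112.3
g^-0.21 = 1.62^-0.21 = 0.9037
D = 0.0608 × 25.53 × 12.51 × 112.3 × 0.9037 = 1971 m
   = 1.971 km

D ≈ 1.97 km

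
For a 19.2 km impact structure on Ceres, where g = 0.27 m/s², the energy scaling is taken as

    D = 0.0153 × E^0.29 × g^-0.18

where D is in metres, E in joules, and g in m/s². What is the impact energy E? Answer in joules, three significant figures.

E ≈ 4.75 × 10^20 J

Rearranging: E = [D / (0.0153 · g^-0.18)]^(1/0.29).
D = 19200 m.
g^-0.18 = 0.27^-0.18 = 1.266
D / (0.0153 × 1.266) = 19200 / (0.01937) = 9.912 × 10^5
E = (9.912 × 10^5)^3.4483 = 4.749 × 10^20 J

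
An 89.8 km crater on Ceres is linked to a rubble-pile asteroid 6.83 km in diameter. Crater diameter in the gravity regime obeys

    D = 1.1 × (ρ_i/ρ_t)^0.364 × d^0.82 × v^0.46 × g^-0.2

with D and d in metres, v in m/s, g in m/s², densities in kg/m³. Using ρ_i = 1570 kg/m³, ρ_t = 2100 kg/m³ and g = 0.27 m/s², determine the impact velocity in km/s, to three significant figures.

v ≈ 4.96 km/s

Rearranging for v: v = [D / (1.1 · (1570/2100)^0.364 · 6830^0.82 · 0.27^-0.2)]^(1/0.46).
D = 89800 m.
(1570/2100)^0.364 = 0.8995
6830^0.82 = 1394
0.27^-0.2 = 1.299
Denominator = 1.1 × 0.8995 × 1394 × 1.299 = 1792
D / 1792 = 89800 / 1792 = 50.11
v = 50.11^(1/0.46) = 50.11^2.1739 = 4960 m/s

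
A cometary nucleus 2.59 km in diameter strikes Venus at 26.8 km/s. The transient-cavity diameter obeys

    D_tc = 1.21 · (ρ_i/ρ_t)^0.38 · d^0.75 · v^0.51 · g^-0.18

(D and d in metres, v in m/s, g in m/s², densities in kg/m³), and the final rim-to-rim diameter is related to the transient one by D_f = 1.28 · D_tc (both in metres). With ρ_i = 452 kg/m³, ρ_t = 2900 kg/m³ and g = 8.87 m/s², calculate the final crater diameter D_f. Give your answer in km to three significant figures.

D_f ≈ 34.0 km

In SI: d = 2590 m, v = 26800 m/s.
(ρ_i/ρ_t)^0.38 = (452/2900)^0.38 = 0.4934
d^0.75 = 2590^0.75 = 363.1
v^0.51 = 26800^0.51 = 181.3
g^-0.18 = 8.87^-0.18 = 0.6751
D_tc = 1.21 × 0.4934 × 363.1 × 181.3 × 0.6751 = 26530 m
D_f = 1.28 × 26530 = 33958 m
     = 33.96 km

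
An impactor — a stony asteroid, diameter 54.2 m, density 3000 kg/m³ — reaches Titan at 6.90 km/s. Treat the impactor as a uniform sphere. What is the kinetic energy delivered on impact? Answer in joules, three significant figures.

E ≈ 5.95 × 10^15 J

v = 6900 m/s.
Mass m = (π/6) ρ d³ = (π/6) × 3000 × (54.2)³ = 2.501 × 10^8 kg
E = ½ m v² = 0.5 × 2.501 × 10^8 × (6900)² = 5.954 × 10^15 J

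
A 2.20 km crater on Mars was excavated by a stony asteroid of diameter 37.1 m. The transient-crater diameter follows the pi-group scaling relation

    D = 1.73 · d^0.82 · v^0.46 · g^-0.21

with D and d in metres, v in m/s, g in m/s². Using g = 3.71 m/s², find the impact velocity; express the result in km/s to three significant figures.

Rearranging for v: v = [D / (1.73 · 37.1^0.82 · 3.71^-0.21)]^(1/0.46).
D = 2200 m.
37.1^0.82 = 19.36
3.71^-0.21 = 0.7593
Denominator = 1.73 × 19.36 × 0.7593 = 25.43
D / 25.43 = 2200 / 25.43 = 86.51
v = 86.51^(1/0.46) = 86.51^2.1739 = 16255 m/s

v ≈ 16.3 km/s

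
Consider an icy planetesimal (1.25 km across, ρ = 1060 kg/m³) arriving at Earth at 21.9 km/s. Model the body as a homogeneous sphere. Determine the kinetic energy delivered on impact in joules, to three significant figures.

E ≈ 2.60 × 10^20 J

d = 1250 m; v = 21900 m/s.
Mass m = (π/6) ρ d³ = (π/6) × 1060 × (1250)³ = 1.084 × 10^12 kg
E = ½ m v² = 0.5 × 1.084 × 10^12 × (21900)² = 2.599 × 10^20 J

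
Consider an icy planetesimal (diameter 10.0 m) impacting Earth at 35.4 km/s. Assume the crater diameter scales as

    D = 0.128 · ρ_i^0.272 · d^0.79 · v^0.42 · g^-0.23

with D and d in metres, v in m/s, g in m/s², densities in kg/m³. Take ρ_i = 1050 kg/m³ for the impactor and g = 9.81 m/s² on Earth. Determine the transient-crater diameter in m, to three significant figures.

In SI units: v = 35400 m/s.
ρ_i^0.272 = 1050^0.272 = 6.634
d^0.79 = 10^0.79 = 6.166
v^0.42 = 35400^0.42 = 81.39
g^-0.23 = 9.81^-0.23 = 0.5914
D = 0.128 × 6.634 × 6.166 × 81.39 × 0.5914 = 252.0 m

D ≈ 252 m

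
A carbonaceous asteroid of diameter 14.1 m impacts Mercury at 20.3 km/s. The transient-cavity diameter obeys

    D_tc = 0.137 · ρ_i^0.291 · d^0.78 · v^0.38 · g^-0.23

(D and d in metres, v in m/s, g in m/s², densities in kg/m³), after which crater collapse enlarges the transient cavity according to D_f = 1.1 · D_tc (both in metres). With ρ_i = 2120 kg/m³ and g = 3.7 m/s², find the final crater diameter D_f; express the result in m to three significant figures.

v = 20300 m/s.
ρ_i^0.291 = 2120^0.291 = 9.289
d^0.78 = 14.1^0.78 = 7.878
v^0.38 = 20300^0.38 = 43.34
g^-0.23 = 3.7^-0.23 = 0.7401
D_tc = 0.137 × 9.289 × 7.878 × 43.34 × 0.7401 = 321.6 m
D_f = 1.1 × 321.6 = 353.8 m

D_f ≈ 354 m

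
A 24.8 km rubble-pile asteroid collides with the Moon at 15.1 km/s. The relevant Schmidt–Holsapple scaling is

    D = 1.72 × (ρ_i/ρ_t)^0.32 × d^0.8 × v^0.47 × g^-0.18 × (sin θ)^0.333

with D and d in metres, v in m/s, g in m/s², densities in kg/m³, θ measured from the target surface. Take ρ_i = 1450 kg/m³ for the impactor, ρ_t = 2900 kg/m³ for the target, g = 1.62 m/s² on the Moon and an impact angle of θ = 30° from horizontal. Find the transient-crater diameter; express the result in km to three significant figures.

D ≈ 303 km

In SI units: d = 24800 m, v = 15100 m/s.
(ρ_i/ρ_t)^0.32 = (1450/2900)^0.32 = 0.8011
d^0.8 = 24800^0.8 = 3278
v^0.47 = 15100^0.47 = 92.07
g^-0.18 = 1.62^-0.18 = 0.9168
(sin 30°)^0.333 = 0.5000^0.333 = 0.7939
D = 1.72 × 0.8011 × 3278 × 92.07 × 0.9168 × 0.7939 = 3.027 × 10^5 m
   = 302.7 km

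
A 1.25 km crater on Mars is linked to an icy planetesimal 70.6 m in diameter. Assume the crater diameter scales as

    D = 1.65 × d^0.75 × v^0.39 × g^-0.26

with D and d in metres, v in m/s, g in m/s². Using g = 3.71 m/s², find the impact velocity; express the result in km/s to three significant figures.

Rearranging for v: v = [D / (1.65 · 70.6^0.75 · 3.71^-0.26)]^(1/0.39).
D = 1250 m.
70.6^0.75 = 24.36
3.71^-0.26 = 0.7112
Denominator = 1.65 × 24.36 × 0.7112 = 28.59
D / 28.59 = 1250 / 28.59 = 43.72
v = 43.72^(1/0.39) = 43.72^2.5641 = 16102 m/s

v ≈ 16.1 km/s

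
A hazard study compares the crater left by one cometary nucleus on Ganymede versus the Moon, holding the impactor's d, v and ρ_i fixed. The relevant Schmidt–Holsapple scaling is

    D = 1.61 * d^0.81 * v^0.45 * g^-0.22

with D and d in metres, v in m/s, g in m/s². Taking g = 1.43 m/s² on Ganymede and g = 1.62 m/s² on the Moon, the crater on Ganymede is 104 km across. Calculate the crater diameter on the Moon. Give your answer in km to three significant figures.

All impactor-dependent factors cancel in the ratio, leaving D_Moon/D_Ganymede = (g_Moon/g_Ganymede)^-0.22.
(1.62/1.43)^-0.22 = 1.133^-0.22 = 0.9729
D_Moon = 0.9729 × 104 km = 101 km

D ≈ 101 km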